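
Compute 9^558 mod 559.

9^1 ≡ 9 (mod 559)
9^2 ≡ 9^2 = 81 ≡ 81 (mod 559)
9^4 ≡ 81^2 = 6561 ≡ 412 (mod 559)
9^8 ≡ 412^2 = 169744 ≡ 367 (mod 559)
9^16 ≡ 367^2 = 134689 ≡ 529 (mod 559)
9^32 ≡ 529^2 = 279841 ≡ 341 (mod 559)
9^64 ≡ 341^2 = 116281 ≡ 9 (mod 559)
9^128 ≡ 9^2 = 81 ≡ 81 (mod 559)
9^256 ≡ 81^2 = 6561 ≡ 412 (mod 559)
9^512 ≡ 412^2 = 169744 ≡ 367 (mod 559)
558 = 512 + 32 + 8 + 4 + 2 in binary powers of 2.
So 9^558 ≡ 367 · 341 · 367 · 412 · 81 ≡ 274 (mod 559).
Since 274 ≠ 1, base 9 is a Fermat witness: 559 is composite.

274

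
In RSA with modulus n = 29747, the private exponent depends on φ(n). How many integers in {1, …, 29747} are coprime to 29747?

Factor: 29747 = 151 · 197.
φ(29747) = (151−1) · (197−1) = 150 · 196 = 29400.

29400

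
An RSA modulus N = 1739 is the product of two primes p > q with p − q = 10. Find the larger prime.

Since p = q + 10, we have 1739 = q(q + 10), so q² + 10q − 1739 = 0.
Discriminant: 10² + 4·1739 = 100 + 6956 = 7056; √7056 = 84.
q = (−10 + 84)/2 = 37, and p = q + 10 = 47.
Check: 37 · 47 = 1739.

47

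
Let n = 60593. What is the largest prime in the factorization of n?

60593 = 13 · 4661
4661 = 59 · 79
79 is prime.
So 60593 = 13 · 59 · 79; the largest prime factor is 79.

79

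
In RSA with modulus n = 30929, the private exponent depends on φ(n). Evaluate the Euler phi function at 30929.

30576

Factor: 30929 = 157 · 197.
φ(30929) = (157−1) · (197−1) = 156 · 196 = 30576.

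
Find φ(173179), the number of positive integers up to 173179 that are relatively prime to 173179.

159360

Factor: 173179 = 17 · 61 · 167.
φ(173179) = (17−1) · (61−1) · (167−1) = 16 · 60 · 166 = 159360.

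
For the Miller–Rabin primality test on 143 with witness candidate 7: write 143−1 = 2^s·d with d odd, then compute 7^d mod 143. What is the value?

106

143 − 1 = 142 = 2^1 · 71, so d = 71.
7^1 ≡ 7 (mod 143)
7^2 ≡ 7^2 = 49 ≡ 49 (mod 143)
7^4 ≡ 49^2 = 2401 ≡ 113 (mod 143)
7^8 ≡ 113^2 = 12769 ≡ 42 (mod 143)
7^16 ≡ 42^2 = 1764 ≡ 48 (mod 143)
7^32 ≡ 48^2 = 2304 ≡ 16 (mod 143)
7^64 ≡ 16^2 = 256 ≡ 113 (mod 143)
71 = 64 + 4 + 2 + 1 in binary powers of 2.
So 7^71 ≡ 113 · 113 · 49 · 7 ≡ 106 (mod 143).
Squaring chain: 106; never reaches −1, so base 7 is a Miller–Rabin witness that 143 is composite.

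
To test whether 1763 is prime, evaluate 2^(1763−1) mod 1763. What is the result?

742

2^1 ≡ 2 (mod 1763)
2^2 ≡ 2^2 = 4 ≡ 4 (mod 1763)
2^4 ≡ 4^2 = 16 ≡ 16 (mod 1763)
2^8 ≡ 16^2 = 256 ≡ 256 (mod 1763)
2^16 ≡ 256^2 = 65536 ≡ 305 (mod 1763)
2^32 ≡ 305^2 = 93025 ≡ 1349 (mod 1763)
2^64 ≡ 1349^2 = 1819801 ≡ 385 (mod 1763)
2^128 ≡ 385^2 = 148225 ≡ 133 (mod 1763)
2^256 ≡ 133^2 = 17689 ≡ 59 (mod 1763)
2^512 ≡ 59^2 = 3481 ≡ 1718 (mod 1763)
2^1024 ≡ 1718^2 = 2951524 ≡ 262 (mod 1763)
1762 = 1024 + 512 + 128 + 64 + 32 + 2 in binary powers of 2.
So 2^1762 ≡ 262 · 1718 · 133 · 385 · 1349 · 4 ≡ 742 (mod 1763).
Since 742 ≠ 1, base 2 is a Fermat witness: 1763 is composite.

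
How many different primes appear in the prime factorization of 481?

2

481 = 13 · 37
481 = 13 · 37, which has 2 distinct prime factors.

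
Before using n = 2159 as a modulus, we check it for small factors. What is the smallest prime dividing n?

17

2159 is odd.
Digit sum 17, not divisible by 3.
Ends in 9: not divisible by 5.
7: 2159 = 7·308 + 3
11: 2159 = 11·196 + 3
13: 2159 = 13·166 + 1
17: 2159 = 17·127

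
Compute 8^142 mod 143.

64

8^1 ≡ 8 (mod 143)
8^2 ≡ 8^2 = 64 ≡ 64 (mod 143)
8^4 ≡ 64^2 = 4096 ≡ 92 (mod 143)
8^8 ≡ 92^2 = 8464 ≡ 27 (mod 143)
8^16 ≡ 27^2 = 729 ≡ 14 (mod 143)
8^32 ≡ 14^2 = 196 ≡ 53 (mod 143)
8^64 ≡ 53^2 = 2809 ≡ 92 (mod 143)
8^128 ≡ 92^2 = 8464 ≡ 27 (mod 143)
142 = 128 + 8 + 4 + 2 in binary powers of 2.
So 8^142 ≡ 27 · 27 · 92 · 64 ≡ 64 (mod 143).
Since 64 ≠ 1, base 8 is a Fermat witness: 143 is composite.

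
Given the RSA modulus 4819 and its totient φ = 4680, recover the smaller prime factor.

61

φ(n) = (p−1)(q−1) = n − (p+q) + 1, so p + q = 4819 − 4680 + 1 = 140.
p and q are the roots of t² − 140t + 4819 = 0.
Discriminant: 140² − 4·4819 = 19600 − 19276 = 324; √324 = 18.
q = (140 − 18)/2 = 61, p = (140 + 18)/2 = 79.
Check: 61 · 79 = 4819.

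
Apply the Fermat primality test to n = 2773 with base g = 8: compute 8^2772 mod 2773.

8^1 ≡ 8 (mod 2773)
8^2 ≡ 8^2 = 64 ≡ 64 (mod 2773)
8^4 ≡ 64^2 = 4096 ≡ 1323 (mod 2773)
8^8 ≡ 1323^2 = 1750329 ≡ 566 (mod 2773)
8^16 ≡ 566^2 = 320356 ≡ 1461 (mod 2773)
8^32 ≡ 1461^2 = 2134521 ≡ 2084 (mod 2773)
8^64 ≡ 2084^2 = 4343056 ≡ 538 (mod 2773)
8^128 ≡ 538^2 = 289444 ≡ 1052 (mod 2773)
8^256 ≡ 1052^2 = 1106704 ≡ 277 (mod 2773)
8^512 ≡ 277^2 = 76729 ≡ 1858 (mod 2773)
8^1024 ≡ 1858^2 = 3452164 ≡ 2552 (mod 2773)
8^2048 ≡ 2552^2 = 6512704 ≡ 1700 (mod 2773)
2772 = 2048 + 512 + 128 + 64 + 16 + 4 in binary powers of 2.
So 8^2772 ≡ 1700 · 1858 · 1052 · 538 · 1461 · 1323 ≡ 1941 (mod 2773).
Since 1941 ≠ 1, base 8 is a Fermat witness: 2773 is composite.

1941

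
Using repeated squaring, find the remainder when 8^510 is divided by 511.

1

8^1 ≡ 8 (mod 511)
8^2 ≡ 8^2 = 64 ≡ 64 (mod 511)
8^4 ≡ 64^2 = 4096 ≡ 8 (mod 511)
8^8 ≡ 8^2 = 64 ≡ 64 (mod 511)
8^16 ≡ 64^2 = 4096 ≡ 8 (mod 511)
8^32 ≡ 8^2 = 64 ≡ 64 (mod 511)
8^64 ≡ 64^2 = 4096 ≡ 8 (mod 511)
8^128 ≡ 8^2 = 64 ≡ 64 (mod 511)
8^256 ≡ 64^2 = 4096 ≡ 8 (mod 511)
510 = 256 + 128 + 64 + 32 + 16 + 8 + 4 + 2 in binary powers of 2.
So 8^510 ≡ 8 · 64 · 8 · 64 · 8 · 64 · 8 · 64 ≡ 1 (mod 511).
Since the result is 1, base 8 gives no evidence that 511 is composite.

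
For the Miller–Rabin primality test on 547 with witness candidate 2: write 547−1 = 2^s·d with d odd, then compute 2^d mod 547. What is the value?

546

547 − 1 = 546 = 2^1 · 273, so d = 273.
2^1 ≡ 2 (mod 547)
2^2 ≡ 2^2 = 4 ≡ 4 (mod 547)
2^4 ≡ 4^2 = 16 ≡ 16 (mod 547)
2^8 ≡ 16^2 = 256 ≡ 256 (mod 547)
2^16 ≡ 256^2 = 65536 ≡ 443 (mod 547)
2^32 ≡ 443^2 = 196249 ≡ 423 (mod 547)
2^64 ≡ 423^2 = 178929 ≡ 60 (mod 547)
2^128 ≡ 60^2 = 3600 ≡ 318 (mod 547)
2^256 ≡ 318^2 = 101124 ≡ 476 (mod 547)
273 = 256 + 16 + 1 in binary powers of 2.
So 2^273 ≡ 476 · 443 · 2 ≡ 546 (mod 547).
Since 2^d ≡ 546 (mod 547), base 2 does not prove 547 composite.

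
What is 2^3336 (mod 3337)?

1835

2^1 ≡ 2 (mod 3337)
2^2 ≡ 2^2 = 4 ≡ 4 (mod 3337)
2^4 ≡ 4^2 = 16 ≡ 16 (mod 3337)
2^8 ≡ 16^2 = 256 ≡ 256 (mod 3337)
2^16 ≡ 256^2 = 65536 ≡ 2133 (mod 3337)
2^32 ≡ 2133^2 = 4549689 ≡ 1358 (mod 3337)
2^64 ≡ 1358^2 = 1844164 ≡ 2140 (mod 3337)
2^128 ≡ 2140^2 = 4579600 ≡ 1236 (mod 3337)
2^256 ≡ 1236^2 = 1527696 ≡ 2687 (mod 3337)
2^512 ≡ 2687^2 = 7219969 ≡ 2038 (mod 3337)
2^1024 ≡ 2038^2 = 4153444 ≡ 2216 (mod 3337)
2^2048 ≡ 2216^2 = 4910656 ≡ 1929 (mod 3337)
3336 = 2048 + 1024 + 256 + 8 in binary powers of 2.
So 2^3336 ≡ 1929 · 2216 · 2687 · 256 ≡ 1835 (mod 3337).
Since 1835 ≠ 1, base 2 is a Fermat witness: 3337 is composite.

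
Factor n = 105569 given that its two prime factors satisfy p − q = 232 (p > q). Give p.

461

Since p = q + 232, we have 105569 = q(q + 232), so q² + 232q − 105569 = 0.
Discriminant: 232² + 4·105569 = 53824 + 422276 = 476100; √476100 = 690.
q = (−232 + 690)/2 = 229, and p = q + 232 = 461.
Check: 229 · 461 = 105569.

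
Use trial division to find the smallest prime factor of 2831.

2831 is odd.
Digit sum 14, not divisible by 3.
Ends in 1: not divisible by 5.
7: 2831 = 7·404 + 3
11: 2831 = 11·257 + 4
13: 2831 = 13·217 + 10
17: 2831 = 17·166 + 9
19: 2831 = 19·149

19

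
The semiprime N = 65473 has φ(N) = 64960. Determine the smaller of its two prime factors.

φ(n) = (p−1)(q−1) = n − (p+q) + 1, so p + q = 65473 − 64960 + 1 = 514.
p and q are the roots of t² − 514t + 65473 = 0.
Discriminant: 514² − 4·65473 = 264196 − 261892 = 2304; √2304 = 48.
q = (514 − 48)/2 = 233, p = (514 + 48)/2 = 281.
Check: 233 · 281 = 65473.

233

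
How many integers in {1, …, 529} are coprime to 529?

Factor: 529 = 23^2.
φ(529) = 23^1·(23−1) = 506.

506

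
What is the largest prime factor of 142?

71

142 = 2 · 71
71 is prime.
So 142 = 2 · 71; the largest prime factor is 71.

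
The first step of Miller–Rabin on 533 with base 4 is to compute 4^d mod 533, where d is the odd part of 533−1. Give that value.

533 − 1 = 532 = 2^2 · 133, so d = 133.
4^1 ≡ 4 (mod 533)
4^2 ≡ 4^2 = 16 ≡ 16 (mod 533)
4^4 ≡ 16^2 = 256 ≡ 256 (mod 533)
4^8 ≡ 256^2 = 65536 ≡ 510 (mod 533)
4^16 ≡ 510^2 = 260100 ≡ 529 (mod 533)
4^32 ≡ 529^2 = 279841 ≡ 16 (mod 533)
4^64 ≡ 16^2 = 256 ≡ 256 (mod 533)
4^128 ≡ 256^2 = 65536 ≡ 510 (mod 533)
133 = 128 + 4 + 1 in binary powers of 2.
So 4^133 ≡ 510 · 256 · 4 ≡ 433 (mod 533).
Squaring chain: 433 → 406; never reaches −1, so base 4 is a Miller–Rabin witness that 533 is composite.

433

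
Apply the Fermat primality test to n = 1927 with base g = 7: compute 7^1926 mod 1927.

758

7^1 ≡ 7 (mod 1927)
7^2 ≡ 7^2 = 49 ≡ 49 (mod 1927)
7^4 ≡ 49^2 = 2401 ≡ 474 (mod 1927)
7^8 ≡ 474^2 = 224676 ≡ 1144 (mod 1927)
7^16 ≡ 1144^2 = 1308736 ≡ 303 (mod 1927)
7^32 ≡ 303^2 = 91809 ≡ 1240 (mod 1927)
7^64 ≡ 1240^2 = 1537600 ≡ 1781 (mod 1927)
7^128 ≡ 1781^2 = 3171961 ≡ 119 (mod 1927)
7^256 ≡ 119^2 = 14161 ≡ 672 (mod 1927)
7^512 ≡ 672^2 = 451584 ≡ 666 (mod 1927)
7^1024 ≡ 666^2 = 443556 ≡ 346 (mod 1927)
1926 = 1024 + 512 + 256 + 128 + 4 + 2 in binary powers of 2.
So 7^1926 ≡ 346 · 666 · 672 · 119 · 474 · 49 ≡ 758 (mod 1927).
Since 758 ≠ 1, base 7 is a Fermat witness: 1927 is composite.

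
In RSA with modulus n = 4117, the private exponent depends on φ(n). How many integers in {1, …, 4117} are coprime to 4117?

Factor: 4117 = 23 · 179.
φ(4117) = (23−1) · (179−1) = 22 · 178 = 3916.

3916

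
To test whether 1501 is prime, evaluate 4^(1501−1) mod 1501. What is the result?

4^1 ≡ 4 (mod 1501)
4^2 ≡ 4^2 = 16 ≡ 16 (mod 1501)
4^4 ≡ 16^2 = 256 ≡ 256 (mod 1501)
4^8 ≡ 256^2 = 65536 ≡ 993 (mod 1501)
4^16 ≡ 993^2 = 986049 ≡ 1393 (mod 1501)
4^32 ≡ 1393^2 = 1940449 ≡ 1157 (mod 1501)
4^64 ≡ 1157^2 = 1338649 ≡ 1258 (mod 1501)
4^128 ≡ 1258^2 = 1582564 ≡ 510 (mod 1501)
4^256 ≡ 510^2 = 260100 ≡ 427 (mod 1501)
4^512 ≡ 427^2 = 182329 ≡ 708 (mod 1501)
4^1024 ≡ 708^2 = 501264 ≡ 1431 (mod 1501)
1500 = 1024 + 256 + 128 + 64 + 16 + 8 + 4 in binary powers of 2.
So 4^1500 ≡ 1431 · 427 · 510 · 1258 · 1393 · 993 · 256 ≡ 1037 (mod 1501).
Since 1037 ≠ 1, base 4 is a Fermat witness: 1501 is composite.

1037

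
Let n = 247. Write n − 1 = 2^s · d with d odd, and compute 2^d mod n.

164

247 − 1 = 246 = 2^1 · 123, so d = 123.
2^1 ≡ 2 (mod 247)
2^2 ≡ 2^2 = 4 ≡ 4 (mod 247)
2^4 ≡ 4^2 = 16 ≡ 16 (mod 247)
2^8 ≡ 16^2 = 256 ≡ 9 (mod 247)
2^16 ≡ 9^2 = 81 ≡ 81 (mod 247)
2^32 ≡ 81^2 = 6561 ≡ 139 (mod 247)
2^64 ≡ 139^2 = 19321 ≡ 55 (mod 247)
123 = 64 + 32 + 16 + 8 + 2 + 1 in binary powers of 2.
So 2^123 ≡ 55 · 139 · 81 · 9 · 4 · 2 ≡ 164 (mod 247).
Squaring chain: 164; never reaches −1, so base 2 is a Miller–Rabin witness that 247 is composite.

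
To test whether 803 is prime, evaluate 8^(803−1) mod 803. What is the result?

8^1 ≡ 8 (mod 803)
8^2 ≡ 8^2 = 64 ≡ 64 (mod 803)
8^4 ≡ 64^2 = 4096 ≡ 81 (mod 803)
8^8 ≡ 81^2 = 6561 ≡ 137 (mod 803)
8^16 ≡ 137^2 = 18769 ≡ 300 (mod 803)
8^32 ≡ 300^2 = 90000 ≡ 64 (mod 803)
8^64 ≡ 64^2 = 4096 ≡ 81 (mod 803)
8^128 ≡ 81^2 = 6561 ≡ 137 (mod 803)
8^256 ≡ 137^2 = 18769 ≡ 300 (mod 803)
8^512 ≡ 300^2 = 90000 ≡ 64 (mod 803)
802 = 512 + 256 + 32 + 2 in binary powers of 2.
So 8^802 ≡ 64 · 300 · 64 · 64 ≡ 592 (mod 803).
Since 592 ≠ 1, base 8 is a Fermat witness: 803 is composite.

592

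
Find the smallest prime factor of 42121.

42121 is odd.
Digit sum 10, not divisible by 3.
Ends in 1: not divisible by 5.
7: 42121 = 7·6017 + 2
11: 42121 = 11·3829 + 2
13: 42121 = 13·3240 + 1
17: 42121 = 17·2477 + 12
19: 42121 = 19·2216 + 17
23: 42121 = 23·1831 + 8
29: 42121 = 29·1452 + 13
31: 42121 = 31·1358 + 23
37: 42121 = 37·1138 + 15
41: 42121 = 41·1027 + 14
43: 42121 = 43·979 + 24
47: 42121 = 47·896 + 9
53: 42121 = 53·794 + 39
59: 42121 = 59·713 + 54
61: 42121 = 61·690 + 31
67: 42121 = 67·628 + 45
71: 42121 = 71·593 + 18
73: 42121 = 73·577

73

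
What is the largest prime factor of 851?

851 = 23 · 37
37 is prime.
So 851 = 23 · 37; the largest prime factor is 37.

37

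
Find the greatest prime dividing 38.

38 = 2 · 19
19 is prime.
So 38 = 2 · 19; the largest prime factor is 19.

19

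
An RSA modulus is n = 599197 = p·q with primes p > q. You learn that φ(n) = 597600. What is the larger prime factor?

997

φ(n) = (p−1)(q−1) = n − (p+q) + 1, so p + q = 599197 − 597600 + 1 = 1598.
p and q are the roots of t² − 1598t + 599197 = 0.
Discriminant: 1598² − 4·599197 = 2553604 − 2396788 = 156816; √156816 = 396.
q = (1598 − 396)/2 = 601, p = (1598 + 396)/2 = 997.
Check: 601 · 997 = 599197.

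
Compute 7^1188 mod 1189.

7^1 ≡ 7 (mod 1189)
7^2 ≡ 7^2 = 49 ≡ 49 (mod 1189)
7^4 ≡ 49^2 = 2401 ≡ 23 (mod 1189)
7^8 ≡ 23^2 = 529 ≡ 529 (mod 1189)
7^16 ≡ 529^2 = 279841 ≡ 426 (mod 1189)
7^32 ≡ 426^2 = 181476 ≡ 748 (mod 1189)
7^64 ≡ 748^2 = 559504 ≡ 674 (mod 1189)
7^128 ≡ 674^2 = 454276 ≡ 78 (mod 1189)
7^256 ≡ 78^2 = 6084 ≡ 139 (mod 1189)
7^512 ≡ 139^2 = 19321 ≡ 297 (mod 1189)
7^1024 ≡ 297^2 = 88209 ≡ 223 (mod 1189)
1188 = 1024 + 128 + 32 + 4 in binary powers of 2.
So 7^1188 ≡ 223 · 78 · 748 · 23 ≡ 45 (mod 1189).
Since 45 ≠ 1, base 7 is a Fermat witness: 1189 is composite.

45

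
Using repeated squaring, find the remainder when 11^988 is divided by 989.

441

11^1 ≡ 11 (mod 989)
11^2 ≡ 11^2 = 121 ≡ 121 (mod 989)
11^4 ≡ 121^2 = 14641 ≡ 795 (mod 989)
11^8 ≡ 795^2 = 632025 ≡ 54 (mod 989)
11^16 ≡ 54^2 = 2916 ≡ 938 (mod 989)
11^32 ≡ 938^2 = 879844 ≡ 623 (mod 989)
11^64 ≡ 623^2 = 388129 ≡ 441 (mod 989)
11^128 ≡ 441^2 = 194481 ≡ 637 (mod 989)
11^256 ≡ 637^2 = 405769 ≡ 279 (mod 989)
11^512 ≡ 279^2 = 77841 ≡ 699 (mod 989)
988 = 512 + 256 + 128 + 64 + 16 + 8 + 4 in binary powers of 2.
So 11^988 ≡ 699 · 279 · 637 · 441 · 938 · 54 · 795 ≡ 441 (mod 989).
Since 441 ≠ 1, base 11 is a Fermat witness: 989 is composite.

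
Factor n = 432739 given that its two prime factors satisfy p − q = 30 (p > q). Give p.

673

Since p = q + 30, we have 432739 = q(q + 30), so q² + 30q − 432739 = 0.
Discriminant: 30² + 4·432739 = 900 + 1730956 = 1731856; √1731856 = 1316.
q = (−30 + 1316)/2 = 643, and p = q + 30 = 673.
Check: 643 · 673 = 432739.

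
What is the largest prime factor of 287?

287 = 7 · 41
41 is prime.
So 287 = 7 · 41; the largest prime factor is 41.

41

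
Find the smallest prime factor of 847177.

847177 is odd.
Digit sum 34, not divisible by 3.
Ends in 7: not divisible by 5.
7: 847177 = 7·121025 + 2
11: 847177 = 11·77016 + 1
13: 847177 = 13·65167 + 6
17: 847177 = 17·49833 + 16
19: 847177 = 19·44588 + 5
23: 847177 = 23·36833 + 18
29: 847177 = 29·29213

29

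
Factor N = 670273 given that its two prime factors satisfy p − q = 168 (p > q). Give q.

739

Since p = q + 168, we have 670273 = q(q + 168), so q² + 168q − 670273 = 0.
Discriminant: 168² + 4·670273 = 28224 + 2681092 = 2709316; √2709316 = 1646.
q = (−168 + 1646)/2 = 739, and p = q + 168 = 907.
Check: 739 · 907 = 670273.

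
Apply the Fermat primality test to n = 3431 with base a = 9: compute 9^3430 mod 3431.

9^1 ≡ 9 (mod 3431)
9^2 ≡ 9^2 = 81 ≡ 81 (mod 3431)
9^4 ≡ 81^2 = 6561 ≡ 3130 (mod 3431)
9^8 ≡ 3130^2 = 9796900 ≡ 1395 (mod 3431)
9^16 ≡ 1395^2 = 1946025 ≡ 648 (mod 3431)
9^32 ≡ 648^2 = 419904 ≡ 1322 (mod 3431)
9^64 ≡ 1322^2 = 1747684 ≡ 1305 (mod 3431)
9^128 ≡ 1305^2 = 1703025 ≡ 1249 (mod 3431)
9^256 ≡ 1249^2 = 1560001 ≡ 2327 (mod 3431)
9^512 ≡ 2327^2 = 5414929 ≡ 811 (mod 3431)
9^1024 ≡ 811^2 = 657721 ≡ 2400 (mod 3431)
9^2048 ≡ 2400^2 = 5760000 ≡ 2782 (mod 3431)
3430 = 2048 + 1024 + 256 + 64 + 32 + 4 + 2 in binary powers of 2.
So 9^3430 ≡ 2782 · 2400 · 2327 · 1305 · 1322 · 3130 · 81 ≡ 2327 (mod 3431).
Since 2327 ≠ 1, base 9 is a Fermat witness: 3431 is composite.

2327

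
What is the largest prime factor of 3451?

29

3451 = 7 · 493
493 = 17 · 29
29 is prime.
So 3451 = 7 · 17 · 29; the largest prime factor is 29.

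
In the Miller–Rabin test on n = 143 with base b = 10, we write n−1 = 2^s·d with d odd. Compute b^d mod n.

43

143 − 1 = 142 = 2^1 · 71, so d = 71.
10^1 ≡ 10 (mod 143)
10^2 ≡ 10^2 = 100 ≡ 100 (mod 143)
10^4 ≡ 100^2 = 10000 ≡ 133 (mod 143)
10^8 ≡ 133^2 = 17689 ≡ 100 (mod 143)
10^16 ≡ 100^2 = 10000 ≡ 133 (mod 143)
10^32 ≡ 133^2 = 17689 ≡ 100 (mod 143)
10^64 ≡ 100^2 = 10000 ≡ 133 (mod 143)
71 = 64 + 4 + 2 + 1 in binary powers of 2.
So 10^71 ≡ 133 · 133 · 100 · 10 ≡ 43 (mod 143).
Squaring chain: 43; never reaches −1, so base 10 is a Miller–Rabin witness that 143 is composite.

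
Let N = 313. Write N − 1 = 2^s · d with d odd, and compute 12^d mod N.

313 − 1 = 312 = 2^3 · 39, so d = 39.
12^1 ≡ 12 (mod 313)
12^2 ≡ 12^2 = 144 ≡ 144 (mod 313)
12^4 ≡ 144^2 = 20736 ≡ 78 (mod 313)
12^8 ≡ 78^2 = 6084 ≡ 137 (mod 313)
12^16 ≡ 137^2 = 18769 ≡ 302 (mod 313)
12^32 ≡ 302^2 = 91204 ≡ 121 (mod 313)
39 = 32 + 4 + 2 + 1 in binary powers of 2.
So 12^39 ≡ 121 · 78 · 144 · 12 ≡ 312 (mod 313).
Since 12^d ≡ 312 (mod 313), base 12 does not prove 313 composite.

312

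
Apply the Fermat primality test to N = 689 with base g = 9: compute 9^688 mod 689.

100

9^1 ≡ 9 (mod 689)
9^2 ≡ 9^2 = 81 ≡ 81 (mod 689)
9^4 ≡ 81^2 = 6561 ≡ 360 (mod 689)
9^8 ≡ 360^2 = 129600 ≡ 68 (mod 689)
9^16 ≡ 68^2 = 4624 ≡ 490 (mod 689)
9^32 ≡ 490^2 = 240100 ≡ 328 (mod 689)
9^64 ≡ 328^2 = 107584 ≡ 100 (mod 689)
9^128 ≡ 100^2 = 10000 ≡ 354 (mod 689)
9^256 ≡ 354^2 = 125316 ≡ 607 (mod 689)
9^512 ≡ 607^2 = 368449 ≡ 523 (mod 689)
688 = 512 + 128 + 32 + 16 in binary powers of 2.
So 9^688 ≡ 523 · 354 · 328 · 490 ≡ 100 (mod 689).
Since 100 ≠ 1, base 9 is a Fermat witness: 689 is composite.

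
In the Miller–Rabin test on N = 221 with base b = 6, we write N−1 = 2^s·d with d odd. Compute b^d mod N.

150

221 − 1 = 220 = 2^2 · 55, so d = 55.
6^1 ≡ 6 (mod 221)
6^2 ≡ 6^2 = 36 ≡ 36 (mod 221)
6^4 ≡ 36^2 = 1296 ≡ 191 (mod 221)
6^8 ≡ 191^2 = 36481 ≡ 16 (mod 221)
6^16 ≡ 16^2 = 256 ≡ 35 (mod 221)
6^32 ≡ 35^2 = 1225 ≡ 120 (mod 221)
55 = 32 + 16 + 4 + 2 + 1 in binary powers of 2.
So 6^55 ≡ 120 · 35 · 191 · 36 · 6 ≡ 150 (mod 221).
Squaring chain: 150 → 179; never reaches −1, so base 6 is a Miller–Rabin witness that 221 is composite.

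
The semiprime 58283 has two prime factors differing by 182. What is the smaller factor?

Since p = q + 182, we have 58283 = q(q + 182), so q² + 182q − 58283 = 0.
Discriminant: 182² + 4·58283 = 33124 + 233132 = 266256; √266256 = 516.
q = (−182 + 516)/2 = 167, and p = q + 182 = 349.
Check: 167 · 349 = 58283.

167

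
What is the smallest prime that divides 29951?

29951 is odd.
Digit sum 26, not divisible by 3.
Ends in 1: not divisible by 5.
7: 29951 = 7·4278 + 5
11: 29951 = 11·2722 + 9
13: 29951 = 13·2303 + 12
17: 29951 = 17·1761 + 14
19: 29951 = 19·1576 + 7
23: 29951 = 23·1302 + 5
29: 29951 = 29·1032 + 23
31: 29951 = 31·966 + 5
37: 29951 = 37·809 + 18
41: 29951 = 41·730 + 21
43: 29951 = 43·696 + 23
47: 29951 = 47·637 + 12
53: 29951 = 53·565 + 6
59: 29951 = 59·507 + 38
61: 29951 = 61·491

61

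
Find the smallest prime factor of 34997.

79

34997 is odd.
Digit sum 32, not divisible by 3.
Ends in 7: not divisible by 5.
7: 34997 = 7·4999 + 4
11: 34997 = 11·3181 + 6
13: 34997 = 13·2692 + 1
17: 34997 = 17·2058 + 11
19: 34997 = 19·1841 + 18
23: 34997 = 23·1521 + 14
29: 34997 = 29·1206 + 23
31: 34997 = 31·1128 + 29
37: 34997 = 37·945 + 32
41: 34997 = 41·853 + 24
43: 34997 = 43·813 + 38
47: 34997 = 47·744 + 29
53: 34997 = 53·660 + 17
59: 34997 = 59·593 + 10
61: 34997 = 61·573 + 44
67: 34997 = 67·522 + 23
71: 34997 = 71·492 + 65
73: 34997 = 73·479 + 30
79: 34997 = 79·443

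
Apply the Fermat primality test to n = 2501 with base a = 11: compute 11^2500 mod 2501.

11^1 ≡ 11 (mod 2501)
11^2 ≡ 11^2 = 121 ≡ 121 (mod 2501)
11^4 ≡ 121^2 = 14641 ≡ 2136 (mod 2501)
11^8 ≡ 2136^2 = 4562496 ≡ 672 (mod 2501)
11^16 ≡ 672^2 = 451584 ≡ 1404 (mod 2501)
11^32 ≡ 1404^2 = 1971216 ≡ 428 (mod 2501)
11^64 ≡ 428^2 = 183184 ≡ 611 (mod 2501)
11^128 ≡ 611^2 = 373321 ≡ 672 (mod 2501)
11^256 ≡ 672^2 = 451584 ≡ 1404 (mod 2501)
11^512 ≡ 1404^2 = 1971216 ≡ 428 (mod 2501)
11^1024 ≡ 428^2 = 183184 ≡ 611 (mod 2501)
11^2048 ≡ 611^2 = 373321 ≡ 672 (mod 2501)
2500 = 2048 + 256 + 128 + 64 + 4 in binary powers of 2.
So 11^2500 ≡ 672 · 1404 · 672 · 611 · 2136 ≡ 245 (mod 2501).
Since 245 ≠ 1, base 11 is a Fermat witness: 2501 is composite.

245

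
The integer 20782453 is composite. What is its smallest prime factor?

83

20782453 is odd.
Digit sum 31, not divisible by 3.
Ends in 3: not divisible by 5.
7: 20782453 = 7·2968921 + 6
11: 20782453 = 11·1889313 + 10
13: 20782453 = 13·1598650 + 3
17: 20782453 = 17·1222497 + 4
19: 20782453 = 19·1093813 + 6
23: 20782453 = 23·903584 + 21
29: 20782453 = 29·716636 + 9
31: 20782453 = 31·670401 + 22
37: 20782453 = 37·561687 + 34
41: 20782453 = 41·506889 + 4
43: 20782453 = 43·483312 + 37
47: 20782453 = 47·442179 + 40
53: 20782453 = 53·392121 + 40
59: 20782453 = 59·352244 + 57
61: 20782453 = 61·340695 + 58
67: 20782453 = 67·310185 + 58
71: 20782453 = 71·292710 + 43
73: 20782453 = 73·284691 + 10
79: 20782453 = 79·263069 + 2
83: 20782453 = 83·250391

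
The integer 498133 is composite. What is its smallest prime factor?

29

498133 is odd.
Digit sum 28, not divisible by 3.
Ends in 3: not divisible by 5.
7: 498133 = 7·71161 + 6
11: 498133 = 11·45284 + 9
13: 498133 = 13·38317 + 12
17: 498133 = 17·29301 + 16
19: 498133 = 19·26217 + 10
23: 498133 = 23·21657 + 22
29: 498133 = 29·17177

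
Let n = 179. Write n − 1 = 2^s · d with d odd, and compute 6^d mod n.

178

179 − 1 = 178 = 2^1 · 89, so d = 89.
6^1 ≡ 6 (mod 179)
6^2 ≡ 6^2 = 36 ≡ 36 (mod 179)
6^4 ≡ 36^2 = 1296 ≡ 43 (mod 179)
6^8 ≡ 43^2 = 1849 ≡ 59 (mod 179)
6^16 ≡ 59^2 = 3481 ≡ 80 (mod 179)
6^32 ≡ 80^2 = 6400 ≡ 135 (mod 179)
6^64 ≡ 135^2 = 18225 ≡ 146 (mod 179)
89 = 64 + 16 + 8 + 1 in binary powers of 2.
So 6^89 ≡ 146 · 80 · 59 · 6 ≡ 178 (mod 179).
Since 6^d ≡ 178 (mod 179), base 6 does not prove 179 composite.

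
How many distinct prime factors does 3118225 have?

3118225 = 5^2 · 124729
124729 = 11 · 11339
11339 = 17 · 667
667 = 23 · 29
3118225 = 5^2 · 11 · 17 · 23 · 29, which has 5 distinct prime factors.

5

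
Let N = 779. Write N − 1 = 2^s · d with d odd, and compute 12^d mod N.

768

779 − 1 = 778 = 2^1 · 389, so d = 389.
12^1 ≡ 12 (mod 779)
12^2 ≡ 12^2 = 144 ≡ 144 (mod 779)
12^4 ≡ 144^2 = 20736 ≡ 482 (mod 779)
12^8 ≡ 482^2 = 232324 ≡ 182 (mod 779)
12^16 ≡ 182^2 = 33124 ≡ 406 (mod 779)
12^32 ≡ 406^2 = 164836 ≡ 467 (mod 779)
12^64 ≡ 467^2 = 218089 ≡ 748 (mod 779)
12^128 ≡ 748^2 = 559504 ≡ 182 (mod 779)
12^256 ≡ 182^2 = 33124 ≡ 406 (mod 779)
389 = 256 + 128 + 4 + 1 in binary powers of 2.
So 12^389 ≡ 406 · 182 · 482 · 12 ≡ 768 (mod 779).
Squaring chain: 768; never reaches −1, so base 12 is a Miller–Rabin witness that 779 is composite.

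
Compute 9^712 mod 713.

289

9^1 ≡ 9 (mod 713)
9^2 ≡ 9^2 = 81 ≡ 81 (mod 713)
9^4 ≡ 81^2 = 6561 ≡ 144 (mod 713)
9^8 ≡ 144^2 = 20736 ≡ 59 (mod 713)
9^16 ≡ 59^2 = 3481 ≡ 629 (mod 713)
9^32 ≡ 629^2 = 395641 ≡ 639 (mod 713)
9^64 ≡ 639^2 = 408321 ≡ 485 (mod 713)
9^128 ≡ 485^2 = 235225 ≡ 648 (mod 713)
9^256 ≡ 648^2 = 419904 ≡ 660 (mod 713)
9^512 ≡ 660^2 = 435600 ≡ 670 (mod 713)
712 = 512 + 128 + 64 + 8 in binary powers of 2.
So 9^712 ≡ 670 · 648 · 485 · 59 ≡ 289 (mod 713).
Since 289 ≠ 1, base 9 is a Fermat witness: 713 is composite.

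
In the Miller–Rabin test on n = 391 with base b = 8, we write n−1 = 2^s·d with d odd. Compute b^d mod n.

257

391 − 1 = 390 = 2^1 · 195, so d = 195.
8^1 ≡ 8 (mod 391)
8^2 ≡ 8^2 = 64 ≡ 64 (mod 391)
8^4 ≡ 64^2 = 4096 ≡ 186 (mod 391)
8^8 ≡ 186^2 = 34596 ≡ 188 (mod 391)
8^16 ≡ 188^2 = 35344 ≡ 154 (mod 391)
8^32 ≡ 154^2 = 23716 ≡ 256 (mod 391)
8^64 ≡ 256^2 = 65536 ≡ 239 (mod 391)
8^128 ≡ 239^2 = 57121 ≡ 35 (mod 391)
195 = 128 + 64 + 2 + 1 in binary powers of 2.
So 8^195 ≡ 35 · 239 · 64 · 8 ≡ 257 (mod 391).
Squaring chain: 257; never reaches −1, so base 8 is a Miller–Rabin witness that 391 is composite.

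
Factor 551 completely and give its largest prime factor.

551 = 19 · 29
29 is prime.
So 551 = 19 · 29; the largest prime factor is 29.

29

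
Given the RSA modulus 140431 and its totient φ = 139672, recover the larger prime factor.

φ(n) = (p−1)(q−1) = n − (p+q) + 1, so p + q = 140431 − 139672 + 1 = 760.
p and q are the roots of t² − 760t + 140431 = 0.
Discriminant: 760² − 4·140431 = 577600 − 561724 = 15876; √15876 = 126.
q = (760 − 126)/2 = 317, p = (760 + 126)/2 = 443.
Check: 317 · 443 = 140431.

443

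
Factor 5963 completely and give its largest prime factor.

5963 = 67 · 89
89 is prime.
So 5963 = 67 · 89; the largest prime factor is 89.

89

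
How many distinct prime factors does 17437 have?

3

17437 = 7 · 2491
2491 = 47 · 53
17437 = 7 · 47 · 53, which has 3 distinct prime factors.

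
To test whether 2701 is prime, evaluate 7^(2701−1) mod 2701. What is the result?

2554

7^1 ≡ 7 (mod 2701)
7^2 ≡ 7^2 = 49 ≡ 49 (mod 2701)
7^4 ≡ 49^2 = 2401 ≡ 2401 (mod 2701)
7^8 ≡ 2401^2 = 5764801 ≡ 867 (mod 2701)
7^16 ≡ 867^2 = 751689 ≡ 811 (mod 2701)
7^32 ≡ 811^2 = 657721 ≡ 1378 (mod 2701)
7^64 ≡ 1378^2 = 1898884 ≡ 81 (mod 2701)
7^128 ≡ 81^2 = 6561 ≡ 1159 (mod 2701)
7^256 ≡ 1159^2 = 1343281 ≡ 884 (mod 2701)
7^512 ≡ 884^2 = 781456 ≡ 867 (mod 2701)
7^1024 ≡ 867^2 = 751689 ≡ 811 (mod 2701)
7^2048 ≡ 811^2 = 657721 ≡ 1378 (mod 2701)
2700 = 2048 + 512 + 128 + 8 + 4 in binary powers of 2.
So 7^2700 ≡ 1378 · 867 · 1159 · 867 · 2401 ≡ 2554 (mod 2701).
Since 2554 ≠ 1, base 7 is a Fermat witness: 2701 is composite.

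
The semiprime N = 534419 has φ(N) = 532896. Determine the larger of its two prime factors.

977

φ(n) = (p−1)(q−1) = n − (p+q) + 1, so p + q = 534419 − 532896 + 1 = 1524.
p and q are the roots of t² − 1524t + 534419 = 0.
Discriminant: 1524² − 4·534419 = 2322576 − 2137676 = 184900; √184900 = 430.
q = (1524 − 430)/2 = 547, p = (1524 + 430)/2 = 977.
Check: 547 · 977 = 534419.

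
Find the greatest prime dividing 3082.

67

3082 = 2 · 1541
1541 = 23 · 67
67 is prime.
So 3082 = 2 · 23 · 67; the largest prime factor is 67.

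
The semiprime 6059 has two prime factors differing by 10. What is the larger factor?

Since p = q + 10, we have 6059 = q(q + 10), so q² + 10q − 6059 = 0.
Discriminant: 10² + 4·6059 = 100 + 24236 = 24336; √24336 = 156.
q = (−10 + 156)/2 = 73, and p = q + 10 = 83.
Check: 73 · 83 = 6059.

83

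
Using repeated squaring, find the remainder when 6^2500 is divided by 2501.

6^1 ≡ 6 (mod 2501)
6^2 ≡ 6^2 = 36 ≡ 36 (mod 2501)
6^4 ≡ 36^2 = 1296 ≡ 1296 (mod 2501)
6^8 ≡ 1296^2 = 1679616 ≡ 1445 (mod 2501)
6^16 ≡ 1445^2 = 2088025 ≡ 2191 (mod 2501)
6^32 ≡ 2191^2 = 4800481 ≡ 1062 (mod 2501)
6^64 ≡ 1062^2 = 1127844 ≡ 2394 (mod 2501)
6^128 ≡ 2394^2 = 5731236 ≡ 1445 (mod 2501)
6^256 ≡ 1445^2 = 2088025 ≡ 2191 (mod 2501)
6^512 ≡ 2191^2 = 4800481 ≡ 1062 (mod 2501)
6^1024 ≡ 1062^2 = 1127844 ≡ 2394 (mod 2501)
6^2048 ≡ 2394^2 = 5731236 ≡ 1445 (mod 2501)
2500 = 2048 + 256 + 128 + 64 + 4 in binary powers of 2.
So 6^2500 ≡ 1445 · 2191 · 1445 · 2394 · 1296 ≡ 1721 (mod 2501).
Since 1721 ≠ 1, base 6 is a Fermat witness: 2501 is composite.

1721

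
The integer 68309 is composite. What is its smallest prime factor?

68309 is odd.
Digit sum 26, not divisible by 3.
Ends in 9: not divisible by 5.
7: 68309 = 7·9758 + 3
11: 68309 = 11·6209 + 10
13: 68309 = 13·5254 + 7
17: 68309 = 17·4018 + 3
19: 68309 = 19·3595 + 4
23: 68309 = 23·2969 + 22
29: 68309 = 29·2355 + 14
31: 68309 = 31·2203 + 16
37: 68309 = 37·1846 + 7
41: 68309 = 41·1666 + 3
43: 68309 = 43·1588 + 25
47: 68309 = 47·1453 + 18
53: 68309 = 53·1288 + 45
59: 68309 = 59·1157 + 46
61: 68309 = 61·1119 + 50
67: 68309 = 67·1019 + 36
71: 68309 = 71·962 + 7
73: 68309 = 73·935 + 54
79: 68309 = 79·864 + 53
83: 68309 = 83·823

83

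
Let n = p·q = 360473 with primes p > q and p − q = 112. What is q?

Since p = q + 112, we have 360473 = q(q + 112), so q² + 112q − 360473 = 0.
Discriminant: 112² + 4·360473 = 12544 + 1441892 = 1454436; √1454436 = 1206.
q = (−112 + 1206)/2 = 547, and p = q + 112 = 659.
Check: 547 · 659 = 360473.

547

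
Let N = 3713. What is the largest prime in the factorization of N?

3713 = 47 · 79
79 is prime.
So 3713 = 47 · 79; the largest prime factor is 79.

79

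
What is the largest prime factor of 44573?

44573 = 29 · 1537
1537 = 29 · 53
53 is prime.
So 44573 = 29^2 · 53; the largest prime factor is 53.

53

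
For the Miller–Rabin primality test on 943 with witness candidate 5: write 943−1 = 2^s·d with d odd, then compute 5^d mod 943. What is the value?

241

943 − 1 = 942 = 2^1 · 471, so d = 471.
5^1 ≡ 5 (mod 943)
5^2 ≡ 5^2 = 25 ≡ 25 (mod 943)
5^4 ≡ 25^2 = 625 ≡ 625 (mod 943)
5^8 ≡ 625^2 = 390625 ≡ 223 (mod 943)
5^16 ≡ 223^2 = 49729 ≡ 693 (mod 943)
5^32 ≡ 693^2 = 480249 ≡ 262 (mod 943)
5^64 ≡ 262^2 = 68644 ≡ 748 (mod 943)
5^128 ≡ 748^2 = 559504 ≡ 305 (mod 943)
5^256 ≡ 305^2 = 93025 ≡ 611 (mod 943)
471 = 256 + 128 + 64 + 16 + 4 + 2 + 1 in binary powers of 2.
So 5^471 ≡ 611 · 305 · 748 · 693 · 625 · 25 · 5 ≡ 241 (mod 943).
Squaring chain: 241; never reaches −1, so base 5 is a Miller–Rabin witness that 943 is composite.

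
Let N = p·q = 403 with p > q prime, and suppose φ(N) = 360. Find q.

φ(n) = (p−1)(q−1) = n − (p+q) + 1, so p + q = 403 − 360 + 1 = 44.
p and q are the roots of t² − 44t + 403 = 0.
Discriminant: 44² − 4·403 = 1936 − 1612 = 324; √324 = 18.
q = (44 − 18)/2 = 13, p = (44 + 18)/2 = 31.
Check: 13 · 31 = 403.

13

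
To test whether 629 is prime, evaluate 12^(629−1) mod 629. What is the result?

12^1 ≡ 12 (mod 629)
12^2 ≡ 12^2 = 144 ≡ 144 (mod 629)
12^4 ≡ 144^2 = 20736 ≡ 608 (mod 629)
12^8 ≡ 608^2 = 369664 ≡ 441 (mod 629)
12^16 ≡ 441^2 = 194481 ≡ 120 (mod 629)
12^32 ≡ 120^2 = 14400 ≡ 562 (mod 629)
12^64 ≡ 562^2 = 315844 ≡ 86 (mod 629)
12^128 ≡ 86^2 = 7396 ≡ 477 (mod 629)
12^256 ≡ 477^2 = 227529 ≡ 460 (mod 629)
12^512 ≡ 460^2 = 211600 ≡ 256 (mod 629)
628 = 512 + 64 + 32 + 16 + 4 in binary powers of 2.
So 12^628 ≡ 256 · 86 · 562 · 120 · 608 ≡ 268 (mod 629).
Since 268 ≠ 1, base 12 is a Fermat witness: 629 is composite.

268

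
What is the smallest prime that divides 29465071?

29465071 is odd.
Digit sum 34, not divisible by 3.
Ends in 1: not divisible by 5.
7: 29465071 = 7·4209295 + 6
11: 29465071 = 11·2678642 + 9
13: 29465071 = 13·2266543 + 12
17: 29465071 = 17·1733239 + 8
19: 29465071 = 19·1550793 + 4
23: 29465071 = 23·1281090 + 1
29: 29465071 = 29·1016036 + 27
31: 29465071 = 31·950486 + 5
37: 29465071 = 37·796353 + 10
41: 29465071 = 41·718660 + 11
43: 29465071 = 43·685234 + 9
47: 29465071 = 47·626916 + 19
53: 29465071 = 53·555944 + 39
59: 29465071 = 59·499407 + 58
61: 29465071 = 61·483033 + 58
67: 29465071 = 67·439777 + 12
71: 29465071 = 71·415001

71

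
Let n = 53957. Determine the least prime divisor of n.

53957 is odd.
Digit sum 29, not divisible by 3.
Ends in 7: not divisible by 5.
7: 53957 = 7·7708 + 1
11: 53957 = 11·4905 + 2
13: 53957 = 13·4150 + 7
17: 53957 = 17·3173 + 16
19: 53957 = 19·2839 + 16
23: 53957 = 23·2345 + 22
29: 53957 = 29·1860 + 17
31: 53957 = 31·1740 + 17
37: 53957 = 37·1458 + 11
41: 53957 = 41·1316 + 1
43: 53957 = 43·1254 + 35
47: 53957 = 47·1148 + 1
53: 53957 = 53·1018 + 3
59: 53957 = 59·914 + 31
61: 53957 = 61·884 + 33
67: 53957 = 67·805 + 22
71: 53957 = 71·759 + 68
73: 53957 = 73·739 + 10
79: 53957 = 79·683

79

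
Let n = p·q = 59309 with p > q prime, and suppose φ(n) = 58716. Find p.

φ(n) = (p−1)(q−1) = n − (p+q) + 1, so p + q = 59309 − 58716 + 1 = 594.
p and q are the roots of t² − 594t + 59309 = 0.
Discriminant: 594² − 4·59309 = 352836 − 237236 = 115600; √115600 = 340.
q = (594 − 340)/2 = 127, p = (594 + 340)/2 = 467.
Check: 127 · 467 = 59309.

467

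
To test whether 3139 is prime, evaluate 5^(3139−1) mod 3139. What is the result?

5^1 ≡ 5 (mod 3139)
5^2 ≡ 5^2 = 25 ≡ 25 (mod 3139)
5^4 ≡ 25^2 = 625 ≡ 625 (mod 3139)
5^8 ≡ 625^2 = 390625 ≡ 1389 (mod 3139)
5^16 ≡ 1389^2 = 1929321 ≡ 1975 (mod 3139)
5^32 ≡ 1975^2 = 3900625 ≡ 1987 (mod 3139)
5^64 ≡ 1987^2 = 3948169 ≡ 2446 (mod 3139)
5^128 ≡ 2446^2 = 5982916 ≡ 3121 (mod 3139)
5^256 ≡ 3121^2 = 9740641 ≡ 324 (mod 3139)
5^512 ≡ 324^2 = 104976 ≡ 1389 (mod 3139)
5^1024 ≡ 1389^2 = 1929321 ≡ 1975 (mod 3139)
5^2048 ≡ 1975^2 = 3900625 ≡ 1987 (mod 3139)
3138 = 2048 + 1024 + 64 + 2 in binary powers of 2.
So 5^3138 ≡ 1987 · 1975 · 2446 · 25 ≡ 1311 (mod 3139).
Since 1311 ≠ 1, base 5 is a Fermat witness: 3139 is composite.

1311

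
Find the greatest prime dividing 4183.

89

4183 = 47 · 89
89 is prime.
So 4183 = 47 · 89; the largest prime factor is 89.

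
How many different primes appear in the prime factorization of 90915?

90915 = 3 · 30305
30305 = 5 · 6061
6061 = 11 · 551
551 = 19 · 29
90915 = 3 · 5 · 11 · 19 · 29, which has 5 distinct prime factors.

5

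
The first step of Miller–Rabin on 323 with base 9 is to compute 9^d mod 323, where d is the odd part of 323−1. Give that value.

323 − 1 = 322 = 2^1 · 161, so d = 161.
9^1 ≡ 9 (mod 323)
9^2 ≡ 9^2 = 81 ≡ 81 (mod 323)
9^4 ≡ 81^2 = 6561 ≡ 101 (mod 323)
9^8 ≡ 101^2 = 10201 ≡ 188 (mod 323)
9^16 ≡ 188^2 = 35344 ≡ 137 (mod 323)
9^32 ≡ 137^2 = 18769 ≡ 35 (mod 323)
9^64 ≡ 35^2 = 1225 ≡ 256 (mod 323)
9^128 ≡ 256^2 = 65536 ≡ 290 (mod 323)
161 = 128 + 32 + 1 in binary powers of 2.
So 9^161 ≡ 290 · 35 · 9 ≡ 264 (mod 323).
Squaring chain: 264; never reaches −1, so base 9 is a Miller–Rabin witness that 323 is composite.

264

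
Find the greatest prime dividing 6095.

53

6095 = 5 · 1219
1219 = 23 · 53
53 is prime.
So 6095 = 5 · 23 · 53; the largest prime factor is 53.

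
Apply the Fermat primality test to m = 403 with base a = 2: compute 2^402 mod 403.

376

2^1 ≡ 2 (mod 403)
2^2 ≡ 2^2 = 4 ≡ 4 (mod 403)
2^4 ≡ 4^2 = 16 ≡ 16 (mod 403)
2^8 ≡ 16^2 = 256 ≡ 256 (mod 403)
2^16 ≡ 256^2 = 65536 ≡ 250 (mod 403)
2^32 ≡ 250^2 = 62500 ≡ 35 (mod 403)
2^64 ≡ 35^2 = 1225 ≡ 16 (mod 403)
2^128 ≡ 16^2 = 256 ≡ 256 (mod 403)
2^256 ≡ 256^2 = 65536 ≡ 250 (mod 403)
402 = 256 + 128 + 16 + 2 in binary powers of 2.
So 2^402 ≡ 250 · 256 · 250 · 4 ≡ 376 (mod 403).
Since 376 ≠ 1, base 2 is a Fermat witness: 403 is composite.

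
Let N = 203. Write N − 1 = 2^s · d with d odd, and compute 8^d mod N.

155

203 − 1 = 202 = 2^1 · 101, so d = 101.
8^1 ≡ 8 (mod 203)
8^2 ≡ 8^2 = 64 ≡ 64 (mod 203)
8^4 ≡ 64^2 = 4096 ≡ 36 (mod 203)
8^8 ≡ 36^2 = 1296 ≡ 78 (mod 203)
8^16 ≡ 78^2 = 6084 ≡ 197 (mod 203)
8^32 ≡ 197^2 = 38809 ≡ 36 (mod 203)
8^64 ≡ 36^2 = 1296 ≡ 78 (mod 203)
101 = 64 + 32 + 4 + 1 in binary powers of 2.
So 8^101 ≡ 78 · 36 · 36 · 8 ≡ 155 (mod 203).
Squaring chain: 155; never reaches −1, so base 8 is a Miller–Rabin witness that 203 is composite.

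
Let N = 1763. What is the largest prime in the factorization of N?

1763 = 41 · 43
43 is prime.
So 1763 = 41 · 43; the largest prime factor is 43.

43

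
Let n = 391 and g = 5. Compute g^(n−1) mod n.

325

5^1 ≡ 5 (mod 391)
5^2 ≡ 5^2 = 25 ≡ 25 (mod 391)
5^4 ≡ 25^2 = 625 ≡ 234 (mod 391)
5^8 ≡ 234^2 = 54756 ≡ 16 (mod 391)
5^16 ≡ 16^2 = 256 ≡ 256 (mod 391)
5^32 ≡ 256^2 = 65536 ≡ 239 (mod 391)
5^64 ≡ 239^2 = 57121 ≡ 35 (mod 391)
5^128 ≡ 35^2 = 1225 ≡ 52 (mod 391)
5^256 ≡ 52^2 = 2704 ≡ 358 (mod 391)
390 = 256 + 128 + 4 + 2 in binary powers of 2.
So 5^390 ≡ 358 · 52 · 234 · 25 ≡ 325 (mod 391).
Since 325 ≠ 1, base 5 is a Fermat witness: 391 is composite.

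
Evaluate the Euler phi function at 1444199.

1404000

Factor: 1444199 = 79 · 101 · 181.
φ(1444199) = (79−1) · (101−1) · (181−1) = 78 · 100 · 180 = 1404000.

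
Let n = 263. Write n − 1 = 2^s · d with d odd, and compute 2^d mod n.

1

263 − 1 = 262 = 2^1 · 131, so d = 131.
2^1 ≡ 2 (mod 263)
2^2 ≡ 2^2 = 4 ≡ 4 (mod 263)
2^4 ≡ 4^2 = 16 ≡ 16 (mod 263)
2^8 ≡ 16^2 = 256 ≡ 256 (mod 263)
2^16 ≡ 256^2 = 65536 ≡ 49 (mod 263)
2^32 ≡ 49^2 = 2401 ≡ 34 (mod 263)
2^64 ≡ 34^2 = 1156 ≡ 104 (mod 263)
2^128 ≡ 104^2 = 10816 ≡ 33 (mod 263)
131 = 128 + 2 + 1 in binary powers of 2.
So 2^131 ≡ 33 · 4 · 2 ≡ 1 (mod 263).
Since 2^d ≡ 1 (mod 263), base 2 does not prove 263 composite.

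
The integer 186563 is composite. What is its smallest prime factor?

13

186563 is odd.
Digit sum 29, not divisible by 3.
Ends in 3: not divisible by 5.
7: 186563 = 7·26651 + 6
11: 186563 = 11·16960 + 3
13: 186563 = 13·14351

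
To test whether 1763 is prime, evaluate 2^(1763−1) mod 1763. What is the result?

2^1 ≡ 2 (mod 1763)
2^2 ≡ 2^2 = 4 ≡ 4 (mod 1763)
2^4 ≡ 4^2 = 16 ≡ 16 (mod 1763)
2^8 ≡ 16^2 = 256 ≡ 256 (mod 1763)
2^16 ≡ 256^2 = 65536 ≡ 305 (mod 1763)
2^32 ≡ 305^2 = 93025 ≡ 1349 (mod 1763)
2^64 ≡ 1349^2 = 1819801 ≡ 385 (mod 1763)
2^128 ≡ 385^2 = 148225 ≡ 133 (mod 1763)
2^256 ≡ 133^2 = 17689 ≡ 59 (mod 1763)
2^512 ≡ 59^2 = 3481 ≡ 1718 (mod 1763)
2^1024 ≡ 1718^2 = 2951524 ≡ 262 (mod 1763)
1762 = 1024 + 512 + 128 + 64 + 32 + 2 in binary powers of 2.
So 2^1762 ≡ 262 · 1718 · 133 · 385 · 1349 · 4 ≡ 742 (mod 1763).
Since 742 ≠ 1, base 2 is a Fermat witness: 1763 is composite.

742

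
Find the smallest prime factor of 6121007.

6121007 is odd.
Digit sum 17, not divisible by 3.
Ends in 7: not divisible by 5.
7: 6121007 = 7·874429 + 4
11: 6121007 = 11·556455 + 2
13: 6121007 = 13·470846 + 9
17: 6121007 = 17·360059 + 4
19: 6121007 = 19·322158 + 5
23: 6121007 = 23·266130 + 17
29: 6121007 = 29·211069 + 6
31: 6121007 = 31·197451 + 26
37: 6121007 = 37·165432 + 23
41: 6121007 = 41·149292 + 35
43: 6121007 = 43·142349

43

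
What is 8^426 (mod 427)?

393

8^1 ≡ 8 (mod 427)
8^2 ≡ 8^2 = 64 ≡ 64 (mod 427)
8^4 ≡ 64^2 = 4096 ≡ 253 (mod 427)
8^8 ≡ 253^2 = 64009 ≡ 386 (mod 427)
8^16 ≡ 386^2 = 148996 ≡ 400 (mod 427)
8^32 ≡ 400^2 = 160000 ≡ 302 (mod 427)
8^64 ≡ 302^2 = 91204 ≡ 253 (mod 427)
8^128 ≡ 253^2 = 64009 ≡ 386 (mod 427)
8^256 ≡ 386^2 = 148996 ≡ 400 (mod 427)
426 = 256 + 128 + 32 + 8 + 2 in binary powers of 2.
So 8^426 ≡ 400 · 386 · 302 · 386 · 64 ≡ 393 (mod 427).
Since 393 ≠ 1, base 8 is a Fermat witness: 427 is composite.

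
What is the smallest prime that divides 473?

11

473 is odd.
Digit sum 14, not divisible by 3.
Ends in 3: not divisible by 5.
7: 473 = 7·67 + 4
11: 473 = 11·43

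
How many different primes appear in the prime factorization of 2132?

3

2132 = 2^2 · 533
533 = 13 · 41
2132 = 2^2 · 13 · 41, which has 3 distinct prime factors.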